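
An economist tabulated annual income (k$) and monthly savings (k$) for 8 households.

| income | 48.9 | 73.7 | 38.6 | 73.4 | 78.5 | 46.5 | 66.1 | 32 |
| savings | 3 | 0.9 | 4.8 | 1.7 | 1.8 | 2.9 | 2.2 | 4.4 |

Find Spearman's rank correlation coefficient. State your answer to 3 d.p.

-0.881

Rank income: 4, 7, 2, 6, 8, 3, 5, 1
Rank savings: 6, 1, 8, 2, 3, 5, 4, 7
d = rank(income) − rank(savings): -2, 6, -6, 4, 5, -2, 1, -6; Σd² = 158
ρ = 1 − 6Σd² / [n(n²−1)] = 1 − 6×158 / (8×63) = 1 − 948/504 ≈ -0.881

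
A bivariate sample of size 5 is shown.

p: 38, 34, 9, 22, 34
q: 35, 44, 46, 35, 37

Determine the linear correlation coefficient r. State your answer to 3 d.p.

n = 5, Σp = 137, Σq = 197, Σp² = 4321, Σq² = 7871, Σpq = 5268
nΣpq − ΣpΣq = 26340 − 26989 = -649
nΣp² − (Σp)² = 21605 − 18769 = 2836; nΣq² − (Σq)² = 39355 − 38809 = 546
r = -649 / √(2836 × 546) = -649 / 1244.3697 ≈ -0.522

-0.522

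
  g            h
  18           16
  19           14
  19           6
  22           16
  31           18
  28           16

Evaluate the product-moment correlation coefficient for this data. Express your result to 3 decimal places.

0.538

n = 6, Σg = 137, Σh = 86, Σg² = 3275, Σh² = 1324, Σgh = 2026
nΣgh − ΣgΣh = 12156 − 11782 = 374
nΣg² − (Σg)² = 19650 − 18769 = 881; nΣh² − (Σh)² = 7944 − 7396 = 548
r = 374 / √(881 × 548) = 374 / 694.8295 ≈ 0.538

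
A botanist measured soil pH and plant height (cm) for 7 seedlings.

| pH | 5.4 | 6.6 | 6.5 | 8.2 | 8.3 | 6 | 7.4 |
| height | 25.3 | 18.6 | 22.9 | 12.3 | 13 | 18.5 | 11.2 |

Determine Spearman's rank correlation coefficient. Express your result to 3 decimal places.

Rank pH: 1, 4, 3, 6, 7, 2, 5
Rank height: 7, 5, 6, 2, 3, 4, 1
d = rank(pH) − rank(height): -6, -1, -3, 4, 4, -2, 4; Σd² = 98
ρ = 1 − 6Σd² / [n(n²−1)] = 1 − 6×98 / (7×48) = 1 − 588/336 ≈ -0.750

-0.750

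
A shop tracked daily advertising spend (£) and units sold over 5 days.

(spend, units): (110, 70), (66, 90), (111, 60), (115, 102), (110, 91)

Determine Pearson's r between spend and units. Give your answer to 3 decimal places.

-0.179

n = 5, Σx = 512, Σy = 413, Σx² = 54102, Σy² = 35285, Σxy = 42040
nΣxy − ΣxΣy = 210200 − 211456 = -1256
nΣx² − (Σx)² = 270510 − 262144 = 8366; nΣy² − (Σy)² = 176425 − 170569 = 5856
r = -1256 / √(8366 × 5856) = -1256 / 6999.3783 ≈ -0.179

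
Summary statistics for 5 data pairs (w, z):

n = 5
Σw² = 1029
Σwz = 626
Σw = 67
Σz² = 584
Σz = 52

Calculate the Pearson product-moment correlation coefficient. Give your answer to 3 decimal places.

-0.940

r = (nΣwz − ΣwΣz) / √[(nΣw² − (Σw)²)(nΣz² − (Σz)²)]
Numerator: 5×626 − 67×52 = -354
Denominator: √[(5145 − 4489)(2920 − 2704)] = √[656 × 216] = 376.4253
r = -354 / 376.4253 ≈ -0.940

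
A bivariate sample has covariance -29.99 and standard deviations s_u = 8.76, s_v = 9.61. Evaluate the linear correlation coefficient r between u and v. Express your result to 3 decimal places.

-0.356

r = Cov(u,v) / (s_u · s_v) = -29.99 / (8.76 × 9.61)
  = -29.99 / 84.1836 ≈ -0.356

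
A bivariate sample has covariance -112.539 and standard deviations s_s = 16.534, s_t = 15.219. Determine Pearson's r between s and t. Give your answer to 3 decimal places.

r = Cov(s,t) / (s_s · s_t) = -112.539 / (16.534 × 15.219)
  = -112.539 / 251.6309 ≈ -0.447

-0.447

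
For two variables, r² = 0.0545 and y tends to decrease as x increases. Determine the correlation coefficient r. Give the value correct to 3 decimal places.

-0.233

|r| = √0.0545 = 0.233
The association is negative, so r = −0.233.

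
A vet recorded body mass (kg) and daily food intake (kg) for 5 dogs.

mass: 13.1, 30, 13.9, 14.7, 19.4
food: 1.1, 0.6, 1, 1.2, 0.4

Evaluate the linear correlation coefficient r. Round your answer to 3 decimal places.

n = 5, Σx = 91.1, Σy = 4.3, Σx² = 1857.27, Σy² = 4.17, Σxy = 71.71
nΣxy − ΣxΣy = 358.55 − 391.73 = -33.18
nΣx² − (Σx)² = 9286.35 − 8299.21 = 987.14; nΣy² − (Σy)² = 20.85 − 18.49 = 2.36
r = -33.18 / √(987.14 × 2.36) = -33.18 / 48.2665 ≈ -0.687

-0.687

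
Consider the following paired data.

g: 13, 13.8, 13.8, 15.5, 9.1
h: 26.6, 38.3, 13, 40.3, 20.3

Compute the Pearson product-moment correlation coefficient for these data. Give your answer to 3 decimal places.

n = 5, Σg = 65.2, Σh = 138.5, Σg² = 872.94, Σh² = 4379.63, Σgh = 1863.12
nΣgh − ΣgΣh = 9315.6 − 9030.2 = 285.4
nΣg² − (Σg)² = 4364.7 − 4251.04 = 113.66; nΣh² − (Σh)² = 21898.15 − 19182.25 = 2715.9
r = 285.4 / √(113.66 × 2715.9) = 285.4 / 555.5981 ≈ 0.514

0.514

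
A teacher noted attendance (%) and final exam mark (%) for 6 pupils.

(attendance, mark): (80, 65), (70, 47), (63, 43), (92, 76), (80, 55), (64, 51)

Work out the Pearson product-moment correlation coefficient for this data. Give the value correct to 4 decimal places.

n = 6, Σx = 449, Σy = 337, Σx² = 34229, Σy² = 19685, Σxy = 25855
nΣxy − ΣxΣy = 155130 − 151313 = 3817
nΣx² − (Σx)² = 205374 − 201601 = 3773; nΣy² − (Σy)² = 118110 − 113569 = 4541
r = 3817 / √(3773 × 4541) = 3817 / 4139.2261 ≈ 0.9222

0.9222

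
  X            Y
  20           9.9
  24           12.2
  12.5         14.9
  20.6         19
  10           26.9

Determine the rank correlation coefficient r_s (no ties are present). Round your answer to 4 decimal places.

-0.5000

Rank X: 3, 5, 2, 4, 1
Rank Y: 1, 2, 3, 4, 5
d = rank(X) − rank(Y): 2, 3, -1, 0, -4; Σd² = 30
ρ = 1 − 6Σd² / [n(n²−1)] = 1 − 6×30 / (5×24) = 1 − 180/120 ≈ -0.5000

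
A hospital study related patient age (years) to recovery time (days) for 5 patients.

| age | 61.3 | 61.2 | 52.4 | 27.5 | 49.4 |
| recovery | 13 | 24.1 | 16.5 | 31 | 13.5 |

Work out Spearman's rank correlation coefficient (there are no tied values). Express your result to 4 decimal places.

Rank age: 5, 4, 3, 1, 2
Rank recovery: 1, 4, 3, 5, 2
d = rank(age) − rank(recovery): 4, 0, 0, -4, 0; Σd² = 32
ρ = 1 − 6Σd² / [n(n²−1)] = 1 − 6×32 / (5×24) = 1 − 192/120 ≈ -0.6000

-0.6000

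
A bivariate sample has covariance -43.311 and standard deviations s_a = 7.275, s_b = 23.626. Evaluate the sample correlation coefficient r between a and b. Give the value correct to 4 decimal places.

-0.2520

r = Cov(a,b) / (s_a · s_b) = -43.311 / (7.275 × 23.626)
  = -43.311 / 171.8792 ≈ -0.2520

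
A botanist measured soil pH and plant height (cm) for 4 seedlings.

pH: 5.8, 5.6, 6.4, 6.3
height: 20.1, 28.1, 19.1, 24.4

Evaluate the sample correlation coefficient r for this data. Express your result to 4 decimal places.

-0.5397

n = 4, Σx = 24.1, Σy = 91.7, Σx² = 145.65, Σy² = 2153.79, Σxy = 549.9
nΣxy − ΣxΣy = 2199.6 − 2209.97 = -10.37
nΣx² − (Σx)² = 582.6 − 580.81 = 1.79; nΣy² − (Σy)² = 8615.16 − 8408.89 = 206.27
r = -10.37 / √(1.79 × 206.27) = -10.37 / 19.2152 ≈ -0.5397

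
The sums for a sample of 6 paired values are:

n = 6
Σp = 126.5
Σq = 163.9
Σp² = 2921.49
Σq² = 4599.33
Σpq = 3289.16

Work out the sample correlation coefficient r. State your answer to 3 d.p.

r = (nΣpq − ΣpΣq) / √[(nΣp² − (Σp)²)(nΣq² − (Σq)²)]
Numerator: 6×3289.16 − 126.5×163.9 = -998.39
Denominator: √[(17528.94 − 16002.25)(27595.98 − 26863.21)] = √[1526.69 × 732.77] = 1057.6921
r = -998.39 / 1057.6921 ≈ -0.944

-0.944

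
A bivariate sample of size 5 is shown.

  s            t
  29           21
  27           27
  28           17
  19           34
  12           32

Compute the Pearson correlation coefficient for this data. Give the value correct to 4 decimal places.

-0.8033

n = 5, Σs = 115, Σt = 131, Σs² = 2859, Σt² = 3639, Σst = 2844
nΣst − ΣsΣt = 14220 − 15065 = -845
nΣs² − (Σs)² = 14295 − 13225 = 1070; nΣt² − (Σt)² = 18195 − 17161 = 1034
r = -845 / √(1070 × 1034) = -845 / 1051.8460 ≈ -0.8033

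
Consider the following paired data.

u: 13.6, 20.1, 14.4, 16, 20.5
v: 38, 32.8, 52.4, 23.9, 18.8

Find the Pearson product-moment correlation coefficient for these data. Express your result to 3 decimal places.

-0.646

n = 5, Σu = 84.6, Σv = 165.9, Σu² = 1472.58, Σv² = 6190.25, Σuv = 2698.44
nΣuv − ΣuΣv = 13492.2 − 14035.14 = -542.94
nΣu² − (Σu)² = 7362.9 − 7157.16 = 205.74; nΣv² − (Σv)² = 30951.25 − 27522.81 = 3428.44
r = -542.94 / √(205.74 × 3428.44) = -542.94 / 839.8614 ≈ -0.646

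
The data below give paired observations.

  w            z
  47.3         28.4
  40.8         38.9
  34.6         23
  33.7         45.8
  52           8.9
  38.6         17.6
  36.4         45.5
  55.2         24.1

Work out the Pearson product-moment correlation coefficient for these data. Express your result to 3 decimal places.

-0.561

n = 8, Σw = 338.6, Σz = 232.2, Σw² = 14800.74, Σz² = 7986.44, Σwz = 9398.38
nΣwz − ΣwΣz = 75187.04 − 78622.92 = -3435.88
nΣw² − (Σw)² = 118405.92 − 114649.96 = 3755.96; nΣz² − (Σz)² = 63891.52 − 53916.84 = 9974.68
r = -3435.88 / √(3755.96 × 9974.68) = -3435.88 / 6120.8250 ≈ -0.561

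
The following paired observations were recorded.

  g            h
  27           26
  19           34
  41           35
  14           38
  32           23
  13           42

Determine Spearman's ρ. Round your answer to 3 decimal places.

Rank g: 4, 3, 6, 2, 5, 1
Rank h: 2, 3, 4, 5, 1, 6
d = rank(g) − rank(h): 2, 0, 2, -3, 4, -5; Σd² = 58
ρ = 1 − 6Σd² / [n(n²−1)] = 1 − 6×58 / (6×35) = 1 − 348/210 ≈ -0.657

-0.657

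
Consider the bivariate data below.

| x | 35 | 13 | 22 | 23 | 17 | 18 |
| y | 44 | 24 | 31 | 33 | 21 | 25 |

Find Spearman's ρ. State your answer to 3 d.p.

0.943

Rank x: 6, 1, 4, 5, 2, 3
Rank y: 6, 2, 4, 5, 1, 3
d = rank(x) − rank(y): 0, -1, 0, 0, 1, 0; Σd² = 2
ρ = 1 − 6Σd² / [n(n²−1)] = 1 − 6×2 / (6×35) = 1 − 12/210 ≈ 0.943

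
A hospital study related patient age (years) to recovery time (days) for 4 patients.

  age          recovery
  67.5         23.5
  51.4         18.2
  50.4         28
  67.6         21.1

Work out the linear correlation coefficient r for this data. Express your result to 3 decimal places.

-0.153

n = 4, Σx = 236.9, Σy = 90.8, Σx² = 14308.13, Σy² = 2112.7, Σxy = 5359.29
nΣxy − ΣxΣy = 21437.16 − 21510.52 = -73.36
nΣx² − (Σx)² = 57232.52 − 56121.61 = 1110.91; nΣy² − (Σy)² = 8450.8 − 8244.64 = 206.16
r = -73.36 / √(1110.91 × 206.16) = -73.36 / 478.5658 ≈ -0.153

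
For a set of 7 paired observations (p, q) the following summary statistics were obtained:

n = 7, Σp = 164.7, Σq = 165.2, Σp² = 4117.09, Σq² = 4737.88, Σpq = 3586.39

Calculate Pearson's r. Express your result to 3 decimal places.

-0.667

r = (nΣpq − ΣpΣq) / √[(nΣp² − (Σp)²)(nΣq² − (Σq)²)]
Numerator: 7×3586.39 − 164.7×165.2 = -2103.71
Denominator: √[(28819.63 − 27126.09)(33165.16 − 27291.04)] = √[1693.54 × 5874.12] = 3154.0541
r = -2103.71 / 3154.0541 ≈ -0.667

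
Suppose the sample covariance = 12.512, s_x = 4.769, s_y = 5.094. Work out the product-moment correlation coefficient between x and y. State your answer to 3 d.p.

r = Cov(x,y) / (s_x · s_y) = 12.512 / (4.769 × 5.094)
  = 12.512 / 24.2933 ≈ 0.515

0.515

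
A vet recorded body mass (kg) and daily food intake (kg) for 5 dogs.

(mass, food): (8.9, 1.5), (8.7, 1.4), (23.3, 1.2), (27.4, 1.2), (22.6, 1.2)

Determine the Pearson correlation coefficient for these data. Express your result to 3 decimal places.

-0.945

n = 5, Σx = 90.9, Σy = 6.5, Σx² = 1959.31, Σy² = 8.53, Σxy = 113.49
nΣxy − ΣxΣy = 567.45 − 590.85 = -23.4
nΣx² − (Σx)² = 9796.55 − 8262.81 = 1533.74; nΣy² − (Σy)² = 42.65 − 42.25 = 0.4
r = -23.4 / √(1533.74 × 0.4) = -23.4 / 24.7689 ≈ -0.945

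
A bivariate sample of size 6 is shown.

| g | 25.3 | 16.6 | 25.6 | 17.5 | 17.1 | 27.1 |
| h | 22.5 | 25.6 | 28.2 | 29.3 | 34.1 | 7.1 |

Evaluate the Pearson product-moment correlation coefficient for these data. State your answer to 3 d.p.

n = 6, Σg = 129.2, Σh = 146.8, Σg² = 2904.08, Σh² = 4028.56, Σgh = 3004.4
nΣgh − ΣgΣh = 18026.4 − 18966.56 = -940.16
nΣg² − (Σg)² = 17424.48 − 16692.64 = 731.84; nΣh² − (Σh)² = 24171.36 − 21550.24 = 2621.12
r = -940.16 / √(731.84 × 2621.12) = -940.16 / 1385.0056 ≈ -0.679

-0.679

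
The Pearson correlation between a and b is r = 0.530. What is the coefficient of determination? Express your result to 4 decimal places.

0.2809

r² = (0.530)² = 0.2809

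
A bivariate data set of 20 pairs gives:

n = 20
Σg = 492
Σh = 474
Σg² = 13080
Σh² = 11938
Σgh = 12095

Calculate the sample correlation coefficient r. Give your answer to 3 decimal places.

0.524

r = (nΣgh − ΣgΣh) / √[(nΣg² − (Σg)²)(nΣh² − (Σh)²)]
Numerator: 20×12095 − 492×474 = 8692
Denominator: √[(261600 − 242064)(238760 − 224676)] = √[19536 × 14084] = 16587.4960
r = 8692 / 16587.4960 ≈ 0.524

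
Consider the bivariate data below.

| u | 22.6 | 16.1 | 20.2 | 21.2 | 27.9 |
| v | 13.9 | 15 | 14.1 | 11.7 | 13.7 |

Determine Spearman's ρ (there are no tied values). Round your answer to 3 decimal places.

-0.700

Rank u: 4, 1, 2, 3, 5
Rank v: 3, 5, 4, 1, 2
d = rank(u) − rank(v): 1, -4, -2, 2, 3; Σd² = 34
ρ = 1 − 6Σd² / [n(n²−1)] = 1 − 6×34 / (5×24) = 1 − 204/120 ≈ -0.700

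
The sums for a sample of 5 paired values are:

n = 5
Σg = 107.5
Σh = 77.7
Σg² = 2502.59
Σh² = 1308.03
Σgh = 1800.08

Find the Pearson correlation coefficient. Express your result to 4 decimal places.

0.9337

r = (nΣgh − ΣgΣh) / √[(nΣg² − (Σg)²)(nΣh² − (Σh)²)]
Numerator: 5×1800.08 − 107.5×77.7 = 647.65
Denominator: √[(12512.95 − 11556.25)(6540.15 − 6037.29)] = √[956.7 × 502.86] = 693.6037
r = 647.65 / 693.6037 ≈ 0.9337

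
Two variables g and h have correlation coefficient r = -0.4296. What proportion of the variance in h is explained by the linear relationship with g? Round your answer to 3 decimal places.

0.185

r² = (-0.4296)² = 0.185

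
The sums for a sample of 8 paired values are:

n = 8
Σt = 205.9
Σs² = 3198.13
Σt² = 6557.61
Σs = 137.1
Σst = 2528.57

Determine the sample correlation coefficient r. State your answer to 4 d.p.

-0.9678

r = (nΣst − ΣsΣt) / √[(nΣs² − (Σs)²)(nΣt² − (Σt)²)]
Numerator: 8×2528.57 − 137.1×205.9 = -8000.33
Denominator: √[(25585.04 − 18796.41)(52460.88 − 42394.81)] = √[6788.63 × 10066.07] = 8266.4881
r = -8000.33 / 8266.4881 ≈ -0.9678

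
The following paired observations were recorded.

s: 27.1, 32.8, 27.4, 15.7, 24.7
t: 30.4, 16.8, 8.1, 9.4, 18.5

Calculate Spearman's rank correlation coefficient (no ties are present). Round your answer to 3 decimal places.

Rank s: 3, 5, 4, 1, 2
Rank t: 5, 3, 1, 2, 4
d = rank(s) − rank(t): -2, 2, 3, -1, -2; Σd² = 22
ρ = 1 − 6Σd² / [n(n²−1)] = 1 − 6×22 / (5×24) = 1 − 132/120 ≈ -0.100

-0.100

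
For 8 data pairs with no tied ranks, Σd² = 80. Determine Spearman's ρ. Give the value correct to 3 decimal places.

ρ = 1 − 6Σd² / [n(n²−1)] = 1 − 6×80 / (8×63)
  = 1 − 480/504 = 1 − 0.9524 ≈ 0.048

0.048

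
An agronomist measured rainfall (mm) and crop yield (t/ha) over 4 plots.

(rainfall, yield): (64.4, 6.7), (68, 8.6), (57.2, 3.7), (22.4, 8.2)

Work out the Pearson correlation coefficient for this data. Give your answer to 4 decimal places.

-0.2154

n = 4, Σx = 212, Σy = 27.2, Σx² = 12544.96, Σy² = 199.78, Σxy = 1411.6
nΣxy − ΣxΣy = 5646.4 − 5766.4 = -120
nΣx² − (Σx)² = 50179.84 − 44944 = 5235.84; nΣy² − (Σy)² = 799.12 − 739.84 = 59.28
r = -120 / √(5235.84 × 59.28) = -120 / 557.1181 ≈ -0.2154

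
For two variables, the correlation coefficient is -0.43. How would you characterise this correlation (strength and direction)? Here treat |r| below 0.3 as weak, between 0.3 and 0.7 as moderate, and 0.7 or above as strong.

moderate negative

r = -0.43 < 0 so the relationship is negative.
|r| = 0.43, which falls in the moderate range.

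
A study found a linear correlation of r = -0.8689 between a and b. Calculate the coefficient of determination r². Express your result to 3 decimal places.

0.755

r² = (-0.8689)² = 0.755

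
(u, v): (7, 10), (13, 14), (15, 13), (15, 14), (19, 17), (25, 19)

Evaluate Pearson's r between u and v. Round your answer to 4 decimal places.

n = 6, Σu = 94, Σv = 87, Σu² = 1654, Σv² = 1311, Σuv = 1455
nΣuv − ΣuΣv = 8730 − 8178 = 552
nΣu² − (Σu)² = 9924 − 8836 = 1088; nΣv² − (Σv)² = 7866 − 7569 = 297
r = 552 / √(1088 × 297) = 552 / 568.4505 ≈ 0.9711

0.9711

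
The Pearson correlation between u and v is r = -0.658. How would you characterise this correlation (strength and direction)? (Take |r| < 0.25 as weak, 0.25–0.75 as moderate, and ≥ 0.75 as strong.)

moderate negative

r = -0.658 < 0 so the relationship is negative.
|r| = 0.658, which falls in the moderate range.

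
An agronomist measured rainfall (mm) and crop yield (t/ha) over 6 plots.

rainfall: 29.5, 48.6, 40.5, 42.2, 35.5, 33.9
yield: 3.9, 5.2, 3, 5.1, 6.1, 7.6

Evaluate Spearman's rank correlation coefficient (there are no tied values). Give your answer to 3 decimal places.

-0.086

Rank rainfall: 1, 6, 4, 5, 3, 2
Rank yield: 2, 4, 1, 3, 5, 6
d = rank(rainfall) − rank(yield): -1, 2, 3, 2, -2, -4; Σd² = 38
ρ = 1 − 6Σd² / [n(n²−1)] = 1 − 6×38 / (6×35) = 1 − 228/210 ≈ -0.086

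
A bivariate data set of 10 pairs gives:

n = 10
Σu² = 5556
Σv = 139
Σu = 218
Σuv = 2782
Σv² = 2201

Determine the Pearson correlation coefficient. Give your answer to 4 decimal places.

-0.5339

r = (nΣuv − ΣuΣv) / √[(nΣu² − (Σu)²)(nΣv² − (Σv)²)]
Numerator: 10×2782 − 218×139 = -2482
Denominator: √[(55560 − 47524)(22010 − 19321)] = √[8036 × 2689] = 4648.5271
r = -2482 / 4648.5271 ≈ -0.5339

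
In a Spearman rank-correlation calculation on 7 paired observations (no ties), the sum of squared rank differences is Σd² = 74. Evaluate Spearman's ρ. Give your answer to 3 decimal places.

ρ = 1 − 6Σd² / [n(n²−1)] = 1 − 6×74 / (7×48)
  = 1 − 444/336 = 1 − 1.3214 ≈ -0.321

-0.321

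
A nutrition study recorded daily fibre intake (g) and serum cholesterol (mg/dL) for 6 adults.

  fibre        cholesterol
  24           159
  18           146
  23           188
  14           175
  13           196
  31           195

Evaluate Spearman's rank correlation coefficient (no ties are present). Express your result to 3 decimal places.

Rank fibre: 5, 3, 4, 2, 1, 6
Rank cholesterol: 2, 1, 4, 3, 6, 5
d = rank(fibre) − rank(cholesterol): 3, 2, 0, -1, -5, 1; Σd² = 40
ρ = 1 − 6Σd² / [n(n²−1)] = 1 − 6×40 / (6×35) = 1 − 240/210 ≈ -0.143

-0.143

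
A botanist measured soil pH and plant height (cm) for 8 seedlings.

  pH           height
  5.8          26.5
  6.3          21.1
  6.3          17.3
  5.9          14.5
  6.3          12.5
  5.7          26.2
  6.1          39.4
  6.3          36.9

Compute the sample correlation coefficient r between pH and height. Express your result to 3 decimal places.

n = 8, Σx = 48.7, Σy = 194.4, Σx² = 296.91, Σy² = 5413.66, Σxy = 1182.07
nΣxy − ΣxΣy = 9456.56 − 9467.28 = -10.72
nΣx² − (Σx)² = 2375.28 − 2371.69 = 3.59; nΣy² − (Σy)² = 43309.28 − 37791.36 = 5517.92
r = -10.72 / √(3.59 × 5517.92) = -10.72 / 140.7456 ≈ -0.076

-0.076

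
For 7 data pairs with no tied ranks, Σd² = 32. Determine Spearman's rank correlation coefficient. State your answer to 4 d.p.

0.4286

ρ = 1 − 6Σd² / [n(n²−1)] = 1 − 6×32 / (7×48)
  = 1 − 192/336 = 1 − 0.57143 ≈ 0.4286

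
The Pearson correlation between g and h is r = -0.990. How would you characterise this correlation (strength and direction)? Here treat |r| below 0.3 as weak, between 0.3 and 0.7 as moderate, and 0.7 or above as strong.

r = -0.990 < 0 so the relationship is negative.
|r| = 0.990, which falls in the strong range.

strong negative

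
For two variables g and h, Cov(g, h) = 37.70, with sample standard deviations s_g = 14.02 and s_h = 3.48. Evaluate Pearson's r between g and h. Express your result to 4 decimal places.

0.7727

r = Cov(g,h) / (s_g · s_h) = 37.70 / (14.02 × 3.48)
  = 37.70 / 48.7896 ≈ 0.7727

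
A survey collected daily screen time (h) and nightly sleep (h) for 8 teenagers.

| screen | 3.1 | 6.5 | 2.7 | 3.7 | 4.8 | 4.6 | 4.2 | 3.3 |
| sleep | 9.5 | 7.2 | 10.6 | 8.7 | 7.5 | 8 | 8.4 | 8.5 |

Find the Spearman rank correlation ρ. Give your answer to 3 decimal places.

Rank screen: 2, 8, 1, 4, 7, 6, 5, 3
Rank sleep: 7, 1, 8, 6, 2, 3, 4, 5
d = rank(screen) − rank(sleep): -5, 7, -7, -2, 5, 3, 1, -2; Σd² = 166
ρ = 1 − 6Σd² / [n(n²−1)] = 1 − 6×166 / (8×63) = 1 − 996/504 ≈ -0.976

-0.976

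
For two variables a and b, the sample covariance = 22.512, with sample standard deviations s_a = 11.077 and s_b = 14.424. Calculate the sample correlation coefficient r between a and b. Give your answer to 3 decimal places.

0.141

r = Cov(a,b) / (s_a · s_b) = 22.512 / (11.077 × 14.424)
  = 22.512 / 159.7746 ≈ 0.141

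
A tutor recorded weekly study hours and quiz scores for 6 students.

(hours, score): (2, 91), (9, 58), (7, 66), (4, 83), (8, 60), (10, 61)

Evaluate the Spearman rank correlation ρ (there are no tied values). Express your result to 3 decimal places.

Rank hours: 1, 5, 3, 2, 4, 6
Rank score: 6, 1, 4, 5, 2, 3
d = rank(hours) − rank(score): -5, 4, -1, -3, 2, 3; Σd² = 64
ρ = 1 − 6Σd² / [n(n²−1)] = 1 − 6×64 / (6×35) = 1 − 384/210 ≈ -0.829

-0.829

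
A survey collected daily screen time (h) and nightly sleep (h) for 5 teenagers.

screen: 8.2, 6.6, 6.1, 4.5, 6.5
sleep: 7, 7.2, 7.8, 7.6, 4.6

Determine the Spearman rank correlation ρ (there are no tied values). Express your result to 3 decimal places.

Rank screen: 5, 4, 2, 1, 3
Rank sleep: 2, 3, 5, 4, 1
d = rank(screen) − rank(sleep): 3, 1, -3, -3, 2; Σd² = 32
ρ = 1 − 6Σd² / [n(n²−1)] = 1 − 6×32 / (5×24) = 1 − 192/120 ≈ -0.600

-0.600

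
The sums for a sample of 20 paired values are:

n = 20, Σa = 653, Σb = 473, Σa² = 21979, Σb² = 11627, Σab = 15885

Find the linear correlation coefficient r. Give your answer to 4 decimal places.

r = (nΣab − ΣaΣb) / √[(nΣa² − (Σa)²)(nΣb² − (Σb)²)]
Numerator: 20×15885 − 653×473 = 8831
Denominator: √[(439580 − 426409)(232540 − 223729)] = √[13171 × 8811] = 10772.6357
r = 8831 / 10772.6357 ≈ 0.8198

0.8198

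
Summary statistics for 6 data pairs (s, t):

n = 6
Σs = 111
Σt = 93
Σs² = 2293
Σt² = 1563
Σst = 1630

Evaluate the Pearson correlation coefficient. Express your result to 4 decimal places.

r = (nΣst − ΣsΣt) / √[(nΣs² − (Σs)²)(nΣt² − (Σt)²)]
Numerator: 6×1630 − 111×93 = -543
Denominator: √[(13758 − 12321)(9378 − 8649)] = √[1437 × 729] = 1023.5101
r = -543 / 1023.5101 ≈ -0.5305

-0.5305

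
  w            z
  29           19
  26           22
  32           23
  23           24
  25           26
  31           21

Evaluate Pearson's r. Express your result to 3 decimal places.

-0.532

n = 6, Σw = 166, Σz = 135, Σw² = 4656, Σz² = 3067, Σwz = 3712
nΣwz − ΣwΣz = 22272 − 22410 = -138
nΣw² − (Σw)² = 27936 − 27556 = 380; nΣz² − (Σz)² = 18402 − 18225 = 177
r = -138 / √(380 × 177) = -138 / 259.3453 ≈ -0.532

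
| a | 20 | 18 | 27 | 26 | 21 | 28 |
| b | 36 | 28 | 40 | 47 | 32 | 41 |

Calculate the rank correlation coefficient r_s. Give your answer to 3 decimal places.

Rank a: 2, 1, 5, 4, 3, 6
Rank b: 3, 1, 4, 6, 2, 5
d = rank(a) − rank(b): -1, 0, 1, -2, 1, 1; Σd² = 8
ρ = 1 − 6Σd² / [n(n²−1)] = 1 − 6×8 / (6×35) = 1 − 48/210 ≈ 0.771

0.771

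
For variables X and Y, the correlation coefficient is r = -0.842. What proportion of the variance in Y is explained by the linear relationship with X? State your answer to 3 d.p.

r² = (-0.842)² = 0.709

0.709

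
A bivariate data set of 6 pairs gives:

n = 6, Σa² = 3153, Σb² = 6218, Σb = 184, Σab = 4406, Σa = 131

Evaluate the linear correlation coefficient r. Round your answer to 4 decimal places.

r = (nΣab − ΣaΣb) / √[(nΣa² − (Σa)²)(nΣb² − (Σb)²)]
Numerator: 6×4406 − 131×184 = 2332
Denominator: √[(18918 − 17161)(37308 − 33856)] = √[1757 × 3452] = 2462.7554
r = 2332 / 2462.7554 ≈ 0.9469

0.9469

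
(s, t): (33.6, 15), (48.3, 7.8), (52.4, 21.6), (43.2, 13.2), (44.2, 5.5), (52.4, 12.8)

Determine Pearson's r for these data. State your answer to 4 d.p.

n = 6, Σs = 274.1, Σt = 75.9, Σs² = 12773.25, Σt² = 1120.73, Σst = 3496.64
nΣst − ΣsΣt = 20979.84 − 20804.19 = 175.65
nΣs² − (Σs)² = 76639.5 − 75130.81 = 1508.69; nΣt² − (Σt)² = 6724.38 − 5760.81 = 963.57
r = 175.65 / √(1508.69 × 963.57) = 175.65 / 1205.7066 ≈ 0.1457

0.1457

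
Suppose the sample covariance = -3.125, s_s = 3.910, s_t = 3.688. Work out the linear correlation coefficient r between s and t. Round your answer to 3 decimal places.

-0.217

r = Cov(s,t) / (s_s · s_t) = -3.125 / (3.910 × 3.688)
  = -3.125 / 14.4201 ≈ -0.217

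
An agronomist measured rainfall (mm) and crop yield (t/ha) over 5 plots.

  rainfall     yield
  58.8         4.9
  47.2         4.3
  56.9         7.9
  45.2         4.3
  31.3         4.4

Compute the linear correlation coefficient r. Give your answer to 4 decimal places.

0.5477

n = 5, Σx = 239.4, Σy = 25.8, Σx² = 11945.62, Σy² = 142.76, Σxy = 1272.67
nΣxy − ΣxΣy = 6363.35 − 6176.52 = 186.83
nΣx² − (Σx)² = 59728.1 − 57312.36 = 2415.74; nΣy² − (Σy)² = 713.8 − 665.64 = 48.16
r = 186.83 / √(2415.74 × 48.16) = 186.83 / 341.0895 ≈ 0.5477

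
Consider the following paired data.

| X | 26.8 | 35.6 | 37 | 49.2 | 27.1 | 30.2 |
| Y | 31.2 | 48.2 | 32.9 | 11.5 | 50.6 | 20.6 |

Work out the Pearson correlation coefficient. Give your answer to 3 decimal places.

n = 6, ΣX = 205.9, ΣY = 195, ΣX² = 7421.69, ΣY² = 7496.06, ΣXY = 6328.56
nΣXY − ΣXΣY = 37971.36 − 40150.5 = -2179.14
nΣX² − (ΣX)² = 44530.14 − 42394.81 = 2135.33; nΣY² − (ΣY)² = 44976.36 − 38025 = 6951.36
r = -2179.14 / √(2135.33 × 6951.36) = -2179.14 / 3852.7195 ≈ -0.566

-0.566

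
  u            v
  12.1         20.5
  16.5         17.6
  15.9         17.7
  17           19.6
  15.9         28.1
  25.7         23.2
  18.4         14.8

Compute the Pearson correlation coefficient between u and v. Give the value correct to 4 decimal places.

n = 7, Σu = 121.5, Σv = 141.5, Σu² = 2212.33, Σv² = 2974.35, Σuv = 2468.43
nΣuv − ΣuΣv = 17279.01 − 17192.25 = 86.76
nΣu² − (Σu)² = 15486.31 − 14762.25 = 724.06; nΣv² − (Σv)² = 20820.45 − 20022.25 = 798.2
r = 86.76 / √(724.06 × 798.2) = 86.76 / 760.2267 ≈ 0.1141

0.1141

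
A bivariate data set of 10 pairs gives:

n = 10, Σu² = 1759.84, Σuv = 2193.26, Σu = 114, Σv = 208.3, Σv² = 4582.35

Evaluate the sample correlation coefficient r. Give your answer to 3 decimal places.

-0.542

r = (nΣuv − ΣuΣv) / √[(nΣu² − (Σu)²)(nΣv² − (Σv)²)]
Numerator: 10×2193.26 − 114×208.3 = -1813.6
Denominator: √[(17598.4 − 12996)(45823.5 − 43388.89)] = √[4602.4 × 2434.61] = 3347.3944
r = -1813.6 / 3347.3944 ≈ -0.542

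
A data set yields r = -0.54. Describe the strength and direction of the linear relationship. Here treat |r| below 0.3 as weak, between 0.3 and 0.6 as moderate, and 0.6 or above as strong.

r = -0.54 < 0 so the relationship is negative.
|r| = 0.54, which falls in the moderate range.

moderate negative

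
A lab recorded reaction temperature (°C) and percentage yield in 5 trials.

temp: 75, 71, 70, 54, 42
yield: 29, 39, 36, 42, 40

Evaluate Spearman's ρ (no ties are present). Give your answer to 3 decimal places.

Rank temp: 5, 4, 3, 2, 1
Rank yield: 1, 3, 2, 5, 4
d = rank(temp) − rank(yield): 4, 1, 1, -3, -3; Σd² = 36
ρ = 1 − 6Σd² / [n(n²−1)] = 1 − 6×36 / (5×24) = 1 − 216/120 ≈ -0.800

-0.800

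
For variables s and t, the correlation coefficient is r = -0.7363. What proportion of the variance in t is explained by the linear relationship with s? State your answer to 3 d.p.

0.542

r² = (-0.7363)² = 0.542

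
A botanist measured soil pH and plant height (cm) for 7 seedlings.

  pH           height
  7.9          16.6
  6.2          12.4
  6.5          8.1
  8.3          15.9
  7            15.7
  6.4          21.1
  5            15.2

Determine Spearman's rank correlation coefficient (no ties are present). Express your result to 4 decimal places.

Rank pH: 6, 2, 4, 7, 5, 3, 1
Rank height: 6, 2, 1, 5, 4, 7, 3
d = rank(pH) − rank(height): 0, 0, 3, 2, 1, -4, -2; Σd² = 34
ρ = 1 − 6Σd² / [n(n²−1)] = 1 − 6×34 / (7×48) = 1 − 204/336 ≈ 0.3929

0.3929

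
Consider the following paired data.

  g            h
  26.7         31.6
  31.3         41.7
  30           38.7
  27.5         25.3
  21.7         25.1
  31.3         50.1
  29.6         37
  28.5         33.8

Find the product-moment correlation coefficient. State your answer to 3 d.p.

0.824

n = 8, Σg = 226.6, Σh = 283.3, Σg² = 6487.82, Σh² = 10526.69, Σgh = 8176.98
nΣgh − ΣgΣh = 65415.84 − 64195.78 = 1220.06
nΣg² − (Σg)² = 51902.56 − 51347.56 = 555; nΣh² − (Σh)² = 84213.52 − 80258.89 = 3954.63
r = 1220.06 / √(555 × 3954.63) = 1220.06 / 1481.4924 ≈ 0.824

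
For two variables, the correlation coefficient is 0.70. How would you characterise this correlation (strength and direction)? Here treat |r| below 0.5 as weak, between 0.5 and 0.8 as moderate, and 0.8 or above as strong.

r = 0.70 > 0 so the relationship is positive.
|r| = 0.70, which falls in the moderate range.

moderate positive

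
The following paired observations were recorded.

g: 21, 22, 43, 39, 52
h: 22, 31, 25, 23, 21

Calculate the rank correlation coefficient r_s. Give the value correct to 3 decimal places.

Rank g: 1, 2, 4, 3, 5
Rank h: 2, 5, 4, 3, 1
d = rank(g) − rank(h): -1, -3, 0, 0, 4; Σd² = 26
ρ = 1 − 6Σd² / [n(n²−1)] = 1 − 6×26 / (5×24) = 1 − 156/120 ≈ -0.300

-0.300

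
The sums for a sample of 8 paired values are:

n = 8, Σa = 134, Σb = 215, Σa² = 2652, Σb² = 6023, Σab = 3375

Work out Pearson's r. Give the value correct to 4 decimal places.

-0.7162

r = (nΣab − ΣaΣb) / √[(nΣa² − (Σa)²)(nΣb² − (Σb)²)]
Numerator: 8×3375 − 134×215 = -1810
Denominator: √[(21216 − 17956)(48184 − 46225)] = √[3260 × 1959] = 2527.1209
r = -1810 / 2527.1209 ≈ -0.7162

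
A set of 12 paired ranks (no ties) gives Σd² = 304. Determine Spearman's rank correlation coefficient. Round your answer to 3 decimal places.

ρ = 1 − 6Σd² / [n(n²−1)] = 1 − 6×304 / (12×143)
  = 1 − 1824/1716 = 1 − 1.0629 ≈ -0.063

-0.063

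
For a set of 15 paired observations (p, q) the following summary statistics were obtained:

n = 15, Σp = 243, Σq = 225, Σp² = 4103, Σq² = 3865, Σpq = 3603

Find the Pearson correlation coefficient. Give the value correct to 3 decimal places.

-0.147

r = (nΣpq − ΣpΣq) / √[(nΣp² − (Σp)²)(nΣq² − (Σq)²)]
Numerator: 15×3603 − 243×225 = -630
Denominator: √[(61545 − 59049)(57975 − 50625)] = √[2496 × 7350] = 4283.1764
r = -630 / 4283.1764 ≈ -0.147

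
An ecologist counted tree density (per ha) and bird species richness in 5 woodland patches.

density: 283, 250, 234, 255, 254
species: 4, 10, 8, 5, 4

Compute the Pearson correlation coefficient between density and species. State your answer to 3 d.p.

-0.612

n = 5, Σx = 1276, Σy = 31, Σx² = 326886, Σy² = 221, Σxy = 7795
nΣxy − ΣxΣy = 38975 − 39556 = -581
nΣx² − (Σx)² = 1634430 − 1628176 = 6254; nΣy² − (Σy)² = 1105 − 961 = 144
r = -581 / √(6254 × 144) = -581 / 948.9868 ≈ -0.612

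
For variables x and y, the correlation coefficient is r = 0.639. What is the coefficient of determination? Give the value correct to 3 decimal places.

r² = (0.639)² = 0.408

0.408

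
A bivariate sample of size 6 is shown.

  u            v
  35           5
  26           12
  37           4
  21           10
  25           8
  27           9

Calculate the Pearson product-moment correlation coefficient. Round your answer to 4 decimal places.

n = 6, Σu = 171, Σv = 48, Σu² = 5065, Σv² = 430, Σuv = 1288
nΣuv − ΣuΣv = 7728 − 8208 = -480
nΣu² − (Σu)² = 30390 − 29241 = 1149; nΣv² − (Σv)² = 2580 − 2304 = 276
r = -480 / √(1149 × 276) = -480 / 563.1376 ≈ -0.8524

-0.8524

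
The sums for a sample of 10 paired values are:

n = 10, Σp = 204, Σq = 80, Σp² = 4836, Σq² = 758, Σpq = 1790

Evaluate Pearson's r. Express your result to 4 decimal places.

0.5601

r = (nΣpq − ΣpΣq) / √[(nΣp² − (Σp)²)(nΣq² − (Σq)²)]
Numerator: 10×1790 − 204×80 = 1580
Denominator: √[(48360 − 41616)(7580 − 6400)] = √[6744 × 1180] = 2820.9786
r = 1580 / 2820.9786 ≈ 0.5601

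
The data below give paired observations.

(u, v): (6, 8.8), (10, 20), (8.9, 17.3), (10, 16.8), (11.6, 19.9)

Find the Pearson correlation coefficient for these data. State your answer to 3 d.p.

n = 5, Σu = 46.5, Σv = 82.8, Σu² = 449.77, Σv² = 1454.98, Σuv = 805.61
nΣuv − ΣuΣv = 4028.05 − 3850.2 = 177.85
nΣu² − (Σu)² = 2248.85 − 2162.25 = 86.6; nΣv² − (Σv)² = 7274.9 − 6855.84 = 419.06
r = 177.85 / √(86.6 × 419.06) = 177.85 / 190.5009 ≈ 0.934

0.934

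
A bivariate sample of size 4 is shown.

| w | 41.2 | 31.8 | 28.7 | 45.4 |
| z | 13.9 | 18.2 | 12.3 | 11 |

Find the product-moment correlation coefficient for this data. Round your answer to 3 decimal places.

n = 4, Σw = 147.1, Σz = 55.4, Σw² = 5593.53, Σz² = 796.74, Σwz = 2003.85
nΣwz − ΣwΣz = 8015.4 − 8149.34 = -133.94
nΣw² − (Σw)² = 22374.12 − 21638.41 = 735.71; nΣz² − (Σz)² = 3186.96 − 3069.16 = 117.8
r = -133.94 / √(735.71 × 117.8) = -133.94 / 294.3920 ≈ -0.455

-0.455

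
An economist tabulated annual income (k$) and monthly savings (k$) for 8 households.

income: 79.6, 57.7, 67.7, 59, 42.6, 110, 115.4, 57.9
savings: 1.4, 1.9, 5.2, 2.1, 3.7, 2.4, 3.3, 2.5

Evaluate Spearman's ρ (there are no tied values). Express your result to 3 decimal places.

Rank income: 6, 2, 5, 4, 1, 7, 8, 3
Rank savings: 1, 2, 8, 3, 7, 4, 6, 5
d = rank(income) − rank(savings): 5, 0, -3, 1, -6, 3, 2, -2; Σd² = 88
ρ = 1 − 6Σd² / [n(n²−1)] = 1 − 6×88 / (8×63) = 1 − 528/504 ≈ -0.048

-0.048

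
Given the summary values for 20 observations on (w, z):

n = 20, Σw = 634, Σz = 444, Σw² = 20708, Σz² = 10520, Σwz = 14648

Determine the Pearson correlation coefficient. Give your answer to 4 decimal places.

0.9010

r = (nΣwz − ΣwΣz) / √[(nΣw² − (Σw)²)(nΣz² − (Σz)²)]
Numerator: 20×14648 − 634×444 = 11464
Denominator: √[(414160 − 401956)(210400 − 197136)] = √[12204 × 13264] = 12722.9657
r = 11464 / 12722.9657 ≈ 0.9010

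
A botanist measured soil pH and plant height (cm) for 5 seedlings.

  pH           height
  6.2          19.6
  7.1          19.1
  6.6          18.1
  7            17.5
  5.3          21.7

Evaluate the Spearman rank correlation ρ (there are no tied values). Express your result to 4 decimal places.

-0.7000

Rank pH: 2, 5, 3, 4, 1
Rank height: 4, 3, 2, 1, 5
d = rank(pH) − rank(height): -2, 2, 1, 3, -4; Σd² = 34
ρ = 1 − 6Σd² / [n(n²−1)] = 1 − 6×34 / (5×24) = 1 − 204/120 ≈ -0.7000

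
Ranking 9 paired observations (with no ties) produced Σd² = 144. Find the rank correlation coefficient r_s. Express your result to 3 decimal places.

-0.200

ρ = 1 − 6Σd² / [n(n²−1)] = 1 − 6×144 / (9×80)
  = 1 − 864/720 = 1 − 1.2000 ≈ -0.200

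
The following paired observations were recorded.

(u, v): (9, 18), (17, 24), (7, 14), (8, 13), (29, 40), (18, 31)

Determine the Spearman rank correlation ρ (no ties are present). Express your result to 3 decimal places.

0.943

Rank u: 3, 4, 1, 2, 6, 5
Rank v: 3, 4, 2, 1, 6, 5
d = rank(u) − rank(v): 0, 0, -1, 1, 0, 0; Σd² = 2
ρ = 1 − 6Σd² / [n(n²−1)] = 1 − 6×2 / (6×35) = 1 − 12/210 ≈ 0.943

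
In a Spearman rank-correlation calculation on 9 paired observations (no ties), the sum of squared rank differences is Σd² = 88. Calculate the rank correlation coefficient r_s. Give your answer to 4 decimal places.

ρ = 1 − 6Σd² / [n(n²−1)] = 1 − 6×88 / (9×80)
  = 1 − 528/720 = 1 − 0.73333 ≈ 0.2667

0.2667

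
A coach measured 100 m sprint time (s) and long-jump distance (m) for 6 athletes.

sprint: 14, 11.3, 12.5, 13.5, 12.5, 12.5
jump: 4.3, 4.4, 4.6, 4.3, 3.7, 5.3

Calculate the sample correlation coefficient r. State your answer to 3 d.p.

-0.120

n = 6, Σx = 76.3, Σy = 26.6, Σx² = 974.69, Σy² = 119.28, Σxy = 337.97
nΣxy − ΣxΣy = 2027.82 − 2029.58 = -1.76
nΣx² − (Σx)² = 5848.14 − 5821.69 = 26.45; nΣy² − (Σy)² = 715.68 − 707.56 = 8.12
r = -1.76 / √(26.45 × 8.12) = -1.76 / 14.6552 ≈ -0.120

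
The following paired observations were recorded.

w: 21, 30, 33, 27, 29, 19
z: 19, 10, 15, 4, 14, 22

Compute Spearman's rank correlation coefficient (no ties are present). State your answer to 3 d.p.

Rank w: 2, 5, 6, 3, 4, 1
Rank z: 5, 2, 4, 1, 3, 6
d = rank(w) − rank(z): -3, 3, 2, 2, 1, -5; Σd² = 52
ρ = 1 − 6Σd² / [n(n²−1)] = 1 − 6×52 / (6×35) = 1 − 312/210 ≈ -0.486

-0.486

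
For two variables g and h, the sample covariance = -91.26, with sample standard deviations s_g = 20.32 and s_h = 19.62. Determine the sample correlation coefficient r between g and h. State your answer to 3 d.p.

-0.229

r = Cov(g,h) / (s_g · s_h) = -91.26 / (20.32 × 19.62)
  = -91.26 / 398.6784 ≈ -0.229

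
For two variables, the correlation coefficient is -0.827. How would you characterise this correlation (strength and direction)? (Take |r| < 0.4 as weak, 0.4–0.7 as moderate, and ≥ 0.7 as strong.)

strong negative

r = -0.827 < 0 so the relationship is negative.
|r| = 0.827, which falls in the strong range.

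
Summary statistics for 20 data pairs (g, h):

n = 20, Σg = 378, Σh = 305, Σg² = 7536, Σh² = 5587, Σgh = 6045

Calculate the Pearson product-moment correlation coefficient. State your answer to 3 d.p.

0.463

r = (nΣgh − ΣgΣh) / √[(nΣg² − (Σg)²)(nΣh² − (Σh)²)]
Numerator: 20×6045 − 378×305 = 5610
Denominator: √[(150720 − 142884)(111740 − 93025)] = √[7836 × 18715] = 12109.9438
r = 5610 / 12109.9438 ≈ 0.463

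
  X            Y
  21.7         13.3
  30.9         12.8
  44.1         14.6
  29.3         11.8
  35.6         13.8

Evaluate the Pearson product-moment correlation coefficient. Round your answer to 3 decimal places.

n = 5, ΣX = 161.6, ΣY = 66.3, ΣX² = 5496.36, ΣY² = 883.57, ΣXY = 2165.01
nΣXY − ΣXΣY = 10825.05 − 10714.08 = 110.97
nΣX² − (ΣX)² = 27481.8 − 26114.56 = 1367.24; nΣY² − (ΣY)² = 4417.85 − 4395.69 = 22.16
r = 110.97 / √(1367.24 × 22.16) = 110.97 / 174.0633 ≈ 0.638

0.638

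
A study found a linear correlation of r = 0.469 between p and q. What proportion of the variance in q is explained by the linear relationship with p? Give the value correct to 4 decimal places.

0.2200

r² = (0.469)² = 0.2200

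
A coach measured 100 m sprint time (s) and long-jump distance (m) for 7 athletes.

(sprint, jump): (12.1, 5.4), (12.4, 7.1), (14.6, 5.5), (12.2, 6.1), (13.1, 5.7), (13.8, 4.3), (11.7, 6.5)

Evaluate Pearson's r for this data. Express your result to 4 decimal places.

n = 7, Σx = 89.9, Σy = 40.6, Σx² = 1161.11, Σy² = 240.26, Σxy = 518.16
nΣxy − ΣxΣy = 3627.12 − 3649.94 = -22.82
nΣx² − (Σx)² = 8127.77 − 8082.01 = 45.76; nΣy² − (Σy)² = 1681.82 − 1648.36 = 33.46
r = -22.82 / √(45.76 × 33.46) = -22.82 / 39.1297 ≈ -0.5832

-0.5832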